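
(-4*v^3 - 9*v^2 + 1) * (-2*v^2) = 8*v^5 + 18*v^4 - 2*v^2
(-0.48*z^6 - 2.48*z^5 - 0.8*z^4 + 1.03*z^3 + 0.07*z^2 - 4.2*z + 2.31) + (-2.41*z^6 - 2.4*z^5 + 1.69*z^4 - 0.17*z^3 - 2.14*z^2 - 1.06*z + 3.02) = -2.89*z^6 - 4.88*z^5 + 0.89*z^4 + 0.86*z^3 - 2.07*z^2 - 5.26*z + 5.33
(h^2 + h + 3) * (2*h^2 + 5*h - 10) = 2*h^4 + 7*h^3 + h^2 + 5*h - 30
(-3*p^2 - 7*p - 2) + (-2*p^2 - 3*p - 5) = -5*p^2 - 10*p - 7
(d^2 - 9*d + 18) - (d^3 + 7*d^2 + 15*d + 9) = -d^3 - 6*d^2 - 24*d + 9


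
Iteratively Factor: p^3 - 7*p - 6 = (p + 1)*(p^2 - p - 6) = (p + 1)*(p + 2)*(p - 3)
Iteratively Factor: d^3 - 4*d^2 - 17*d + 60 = (d - 5)*(d^2 + d - 12) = (d - 5)*(d + 4)*(d - 3)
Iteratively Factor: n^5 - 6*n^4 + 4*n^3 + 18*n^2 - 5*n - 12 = (n + 1)*(n^4 - 7*n^3 + 11*n^2 + 7*n - 12) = (n - 1)*(n + 1)*(n^3 - 6*n^2 + 5*n + 12) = (n - 1)*(n + 1)^2*(n^2 - 7*n + 12) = (n - 4)*(n - 1)*(n + 1)^2*(n - 3)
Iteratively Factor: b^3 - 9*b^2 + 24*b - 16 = (b - 4)*(b^2 - 5*b + 4) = (b - 4)*(b - 1)*(b - 4)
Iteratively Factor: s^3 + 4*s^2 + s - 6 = (s + 3)*(s^2 + s - 2) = (s - 1)*(s + 3)*(s + 2)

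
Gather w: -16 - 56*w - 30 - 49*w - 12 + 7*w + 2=-98*w - 56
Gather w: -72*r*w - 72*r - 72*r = -72*r*w - 144*r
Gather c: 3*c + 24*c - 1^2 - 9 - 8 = 27*c - 18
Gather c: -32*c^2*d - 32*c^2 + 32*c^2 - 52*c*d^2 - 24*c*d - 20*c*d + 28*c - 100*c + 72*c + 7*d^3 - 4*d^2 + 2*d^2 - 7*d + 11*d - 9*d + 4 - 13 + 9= -32*c^2*d + c*(-52*d^2 - 44*d) + 7*d^3 - 2*d^2 - 5*d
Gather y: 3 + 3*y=3*y + 3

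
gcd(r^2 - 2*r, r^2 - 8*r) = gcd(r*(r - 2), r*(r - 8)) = r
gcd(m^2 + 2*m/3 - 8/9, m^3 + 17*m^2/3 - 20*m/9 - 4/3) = m - 2/3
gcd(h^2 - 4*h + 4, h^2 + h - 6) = h - 2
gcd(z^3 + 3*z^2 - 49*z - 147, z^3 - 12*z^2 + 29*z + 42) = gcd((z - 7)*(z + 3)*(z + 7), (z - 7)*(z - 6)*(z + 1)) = z - 7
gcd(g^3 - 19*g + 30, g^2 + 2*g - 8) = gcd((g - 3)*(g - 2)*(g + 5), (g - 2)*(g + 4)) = g - 2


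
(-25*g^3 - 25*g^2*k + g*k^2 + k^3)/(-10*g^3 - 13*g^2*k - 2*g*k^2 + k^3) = (5*g + k)/(2*g + k)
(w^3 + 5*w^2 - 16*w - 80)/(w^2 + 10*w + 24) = (w^2 + w - 20)/(w + 6)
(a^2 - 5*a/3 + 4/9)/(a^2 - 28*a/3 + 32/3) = (a - 1/3)/(a - 8)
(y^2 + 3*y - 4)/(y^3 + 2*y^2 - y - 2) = (y + 4)/(y^2 + 3*y + 2)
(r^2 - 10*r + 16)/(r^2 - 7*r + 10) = (r - 8)/(r - 5)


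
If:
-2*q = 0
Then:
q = 0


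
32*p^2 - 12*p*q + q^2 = (-8*p + q)*(-4*p + q)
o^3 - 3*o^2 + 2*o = o*(o - 2)*(o - 1)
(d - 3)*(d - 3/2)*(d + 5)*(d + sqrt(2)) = d^4 + d^3/2 + sqrt(2)*d^3 - 18*d^2 + sqrt(2)*d^2/2 - 18*sqrt(2)*d + 45*d/2 + 45*sqrt(2)/2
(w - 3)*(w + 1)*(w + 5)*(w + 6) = w^4 + 9*w^3 + 5*w^2 - 93*w - 90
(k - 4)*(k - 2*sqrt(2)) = k^2 - 4*k - 2*sqrt(2)*k + 8*sqrt(2)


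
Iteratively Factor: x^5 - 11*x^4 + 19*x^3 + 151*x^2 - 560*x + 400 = (x - 4)*(x^4 - 7*x^3 - 9*x^2 + 115*x - 100) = (x - 5)*(x - 4)*(x^3 - 2*x^2 - 19*x + 20) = (x - 5)*(x - 4)*(x - 1)*(x^2 - x - 20) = (x - 5)*(x - 4)*(x - 1)*(x + 4)*(x - 5)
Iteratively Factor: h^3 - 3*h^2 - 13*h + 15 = (h + 3)*(h^2 - 6*h + 5) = (h - 5)*(h + 3)*(h - 1)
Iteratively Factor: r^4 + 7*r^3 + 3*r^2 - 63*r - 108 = (r + 3)*(r^3 + 4*r^2 - 9*r - 36) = (r + 3)^2*(r^2 + r - 12) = (r - 3)*(r + 3)^2*(r + 4)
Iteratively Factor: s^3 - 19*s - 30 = (s + 3)*(s^2 - 3*s - 10) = (s + 2)*(s + 3)*(s - 5)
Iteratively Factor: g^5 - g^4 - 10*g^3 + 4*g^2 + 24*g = (g + 2)*(g^4 - 3*g^3 - 4*g^2 + 12*g) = (g - 2)*(g + 2)*(g^3 - g^2 - 6*g) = (g - 2)*(g + 2)^2*(g^2 - 3*g) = (g - 3)*(g - 2)*(g + 2)^2*(g)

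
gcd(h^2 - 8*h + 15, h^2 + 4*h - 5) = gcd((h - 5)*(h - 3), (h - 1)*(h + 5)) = 1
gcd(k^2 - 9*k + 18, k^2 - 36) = k - 6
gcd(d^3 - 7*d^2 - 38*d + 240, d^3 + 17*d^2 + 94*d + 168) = d + 6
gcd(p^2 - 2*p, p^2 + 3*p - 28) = 1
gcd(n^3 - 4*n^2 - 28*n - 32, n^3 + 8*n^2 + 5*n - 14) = n + 2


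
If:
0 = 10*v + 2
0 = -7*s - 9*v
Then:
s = 9/35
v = -1/5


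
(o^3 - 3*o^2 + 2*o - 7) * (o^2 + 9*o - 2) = o^5 + 6*o^4 - 27*o^3 + 17*o^2 - 67*o + 14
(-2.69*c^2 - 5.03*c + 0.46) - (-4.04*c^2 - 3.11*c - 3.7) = 1.35*c^2 - 1.92*c + 4.16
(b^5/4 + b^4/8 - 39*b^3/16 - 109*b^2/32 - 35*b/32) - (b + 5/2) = b^5/4 + b^4/8 - 39*b^3/16 - 109*b^2/32 - 67*b/32 - 5/2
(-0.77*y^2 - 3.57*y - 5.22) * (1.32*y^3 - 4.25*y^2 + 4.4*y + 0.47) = -1.0164*y^5 - 1.4399*y^4 + 4.8941*y^3 + 6.1151*y^2 - 24.6459*y - 2.4534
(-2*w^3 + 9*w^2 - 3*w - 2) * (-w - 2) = 2*w^4 - 5*w^3 - 15*w^2 + 8*w + 4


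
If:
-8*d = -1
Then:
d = 1/8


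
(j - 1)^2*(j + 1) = j^3 - j^2 - j + 1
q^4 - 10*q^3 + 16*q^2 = q^2*(q - 8)*(q - 2)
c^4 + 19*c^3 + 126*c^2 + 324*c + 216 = (c + 1)*(c + 6)^3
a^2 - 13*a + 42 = (a - 7)*(a - 6)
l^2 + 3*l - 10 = (l - 2)*(l + 5)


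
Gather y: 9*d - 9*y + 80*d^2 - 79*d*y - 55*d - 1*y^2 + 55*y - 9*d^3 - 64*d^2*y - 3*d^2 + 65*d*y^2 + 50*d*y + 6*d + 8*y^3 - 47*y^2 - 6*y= -9*d^3 + 77*d^2 - 40*d + 8*y^3 + y^2*(65*d - 48) + y*(-64*d^2 - 29*d + 40)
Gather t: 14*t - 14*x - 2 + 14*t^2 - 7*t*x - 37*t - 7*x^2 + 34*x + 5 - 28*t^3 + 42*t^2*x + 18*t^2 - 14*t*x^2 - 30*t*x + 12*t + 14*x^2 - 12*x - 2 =-28*t^3 + t^2*(42*x + 32) + t*(-14*x^2 - 37*x - 11) + 7*x^2 + 8*x + 1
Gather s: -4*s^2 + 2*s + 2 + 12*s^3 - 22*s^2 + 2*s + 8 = 12*s^3 - 26*s^2 + 4*s + 10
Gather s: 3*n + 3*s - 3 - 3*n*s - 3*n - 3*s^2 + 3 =-3*s^2 + s*(3 - 3*n)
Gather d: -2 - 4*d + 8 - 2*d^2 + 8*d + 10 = -2*d^2 + 4*d + 16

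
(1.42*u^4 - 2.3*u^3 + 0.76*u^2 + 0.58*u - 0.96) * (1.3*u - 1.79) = 1.846*u^5 - 5.5318*u^4 + 5.105*u^3 - 0.6064*u^2 - 2.2862*u + 1.7184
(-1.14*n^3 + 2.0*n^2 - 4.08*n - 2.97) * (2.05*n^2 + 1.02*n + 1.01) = -2.337*n^5 + 2.9372*n^4 - 7.4754*n^3 - 8.2301*n^2 - 7.1502*n - 2.9997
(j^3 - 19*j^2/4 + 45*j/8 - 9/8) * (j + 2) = j^4 - 11*j^3/4 - 31*j^2/8 + 81*j/8 - 9/4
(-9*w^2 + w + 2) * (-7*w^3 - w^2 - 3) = 63*w^5 + 2*w^4 - 15*w^3 + 25*w^2 - 3*w - 6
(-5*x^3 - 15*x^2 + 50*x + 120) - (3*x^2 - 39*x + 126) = -5*x^3 - 18*x^2 + 89*x - 6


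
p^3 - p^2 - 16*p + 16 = (p - 4)*(p - 1)*(p + 4)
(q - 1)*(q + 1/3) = q^2 - 2*q/3 - 1/3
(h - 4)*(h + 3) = h^2 - h - 12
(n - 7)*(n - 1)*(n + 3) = n^3 - 5*n^2 - 17*n + 21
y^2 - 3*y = y*(y - 3)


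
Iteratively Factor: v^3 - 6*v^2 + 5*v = (v - 1)*(v^2 - 5*v) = (v - 5)*(v - 1)*(v)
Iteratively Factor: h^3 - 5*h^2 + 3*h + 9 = (h - 3)*(h^2 - 2*h - 3) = (h - 3)*(h + 1)*(h - 3)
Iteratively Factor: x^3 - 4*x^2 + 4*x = (x - 2)*(x^2 - 2*x) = (x - 2)^2*(x)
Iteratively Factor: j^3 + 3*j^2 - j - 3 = (j - 1)*(j^2 + 4*j + 3) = (j - 1)*(j + 1)*(j + 3)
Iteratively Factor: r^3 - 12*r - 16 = (r - 4)*(r^2 + 4*r + 4) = (r - 4)*(r + 2)*(r + 2)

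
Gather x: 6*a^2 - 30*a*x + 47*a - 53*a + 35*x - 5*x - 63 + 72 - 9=6*a^2 - 6*a + x*(30 - 30*a)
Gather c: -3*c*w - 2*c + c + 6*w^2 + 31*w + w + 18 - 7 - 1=c*(-3*w - 1) + 6*w^2 + 32*w + 10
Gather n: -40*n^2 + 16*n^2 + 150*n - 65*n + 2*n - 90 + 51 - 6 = -24*n^2 + 87*n - 45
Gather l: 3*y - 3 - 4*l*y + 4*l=l*(4 - 4*y) + 3*y - 3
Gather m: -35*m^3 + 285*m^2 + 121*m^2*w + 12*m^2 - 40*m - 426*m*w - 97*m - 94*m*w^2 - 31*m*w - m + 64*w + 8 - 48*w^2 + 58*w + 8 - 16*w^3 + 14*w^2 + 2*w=-35*m^3 + m^2*(121*w + 297) + m*(-94*w^2 - 457*w - 138) - 16*w^3 - 34*w^2 + 124*w + 16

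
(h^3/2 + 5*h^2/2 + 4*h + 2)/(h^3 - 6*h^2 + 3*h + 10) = (h^2 + 4*h + 4)/(2*(h^2 - 7*h + 10))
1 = 1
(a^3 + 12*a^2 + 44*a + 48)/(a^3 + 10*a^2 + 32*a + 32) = (a + 6)/(a + 4)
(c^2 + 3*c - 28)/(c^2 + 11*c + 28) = (c - 4)/(c + 4)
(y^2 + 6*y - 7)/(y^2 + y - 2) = (y + 7)/(y + 2)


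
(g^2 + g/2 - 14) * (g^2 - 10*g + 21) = g^4 - 19*g^3/2 + 2*g^2 + 301*g/2 - 294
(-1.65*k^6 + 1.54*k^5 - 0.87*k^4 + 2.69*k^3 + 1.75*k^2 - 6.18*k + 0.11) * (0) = 0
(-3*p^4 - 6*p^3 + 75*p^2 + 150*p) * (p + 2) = -3*p^5 - 12*p^4 + 63*p^3 + 300*p^2 + 300*p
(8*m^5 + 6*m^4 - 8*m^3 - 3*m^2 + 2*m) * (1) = 8*m^5 + 6*m^4 - 8*m^3 - 3*m^2 + 2*m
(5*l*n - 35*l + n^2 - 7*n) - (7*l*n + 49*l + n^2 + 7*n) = -2*l*n - 84*l - 14*n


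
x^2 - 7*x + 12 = (x - 4)*(x - 3)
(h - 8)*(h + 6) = h^2 - 2*h - 48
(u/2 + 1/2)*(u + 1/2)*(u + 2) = u^3/2 + 7*u^2/4 + 7*u/4 + 1/2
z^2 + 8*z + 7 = (z + 1)*(z + 7)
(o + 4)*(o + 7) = o^2 + 11*o + 28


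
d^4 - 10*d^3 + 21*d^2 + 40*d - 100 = (d - 5)^2*(d - 2)*(d + 2)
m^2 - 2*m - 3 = (m - 3)*(m + 1)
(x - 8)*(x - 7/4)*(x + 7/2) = x^3 - 25*x^2/4 - 161*x/8 + 49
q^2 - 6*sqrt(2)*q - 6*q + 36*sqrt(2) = (q - 6)*(q - 6*sqrt(2))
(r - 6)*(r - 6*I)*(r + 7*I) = r^3 - 6*r^2 + I*r^2 + 42*r - 6*I*r - 252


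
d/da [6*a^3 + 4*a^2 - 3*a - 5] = 18*a^2 + 8*a - 3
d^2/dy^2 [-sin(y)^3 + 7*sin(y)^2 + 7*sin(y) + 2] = 9*sin(y)^3 - 28*sin(y)^2 - 13*sin(y) + 14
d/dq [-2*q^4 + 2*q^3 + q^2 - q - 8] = -8*q^3 + 6*q^2 + 2*q - 1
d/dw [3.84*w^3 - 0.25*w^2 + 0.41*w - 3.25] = 11.52*w^2 - 0.5*w + 0.41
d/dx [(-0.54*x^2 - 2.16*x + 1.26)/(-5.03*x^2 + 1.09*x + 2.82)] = (-11.4534*x^2 + 9.63*x - 7.4646)/(25.3009*x^4 - 10.9654*x^3 - 27.1811*x^2 + 6.1476*x + 7.9524)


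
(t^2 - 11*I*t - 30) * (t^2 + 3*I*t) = t^4 - 8*I*t^3 + 3*t^2 - 90*I*t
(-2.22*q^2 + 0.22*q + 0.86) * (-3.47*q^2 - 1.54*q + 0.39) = 7.7034*q^4 + 2.6554*q^3 - 4.1888*q^2 - 1.2386*q + 0.3354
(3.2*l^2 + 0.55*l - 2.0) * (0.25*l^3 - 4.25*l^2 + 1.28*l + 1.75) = 0.8*l^5 - 13.4625*l^4 + 1.2585*l^3 + 14.804*l^2 - 1.5975*l - 3.5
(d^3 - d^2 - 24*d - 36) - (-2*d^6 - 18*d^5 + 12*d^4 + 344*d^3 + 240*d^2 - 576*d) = 2*d^6 + 18*d^5 - 12*d^4 - 343*d^3 - 241*d^2 + 552*d - 36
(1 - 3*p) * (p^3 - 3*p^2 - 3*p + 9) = -3*p^4 + 10*p^3 + 6*p^2 - 30*p + 9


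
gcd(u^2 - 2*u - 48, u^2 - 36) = u + 6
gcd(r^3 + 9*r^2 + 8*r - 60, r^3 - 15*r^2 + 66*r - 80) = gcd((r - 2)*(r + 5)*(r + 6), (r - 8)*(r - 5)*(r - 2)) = r - 2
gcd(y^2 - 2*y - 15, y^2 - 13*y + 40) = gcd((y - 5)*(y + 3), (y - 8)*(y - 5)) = y - 5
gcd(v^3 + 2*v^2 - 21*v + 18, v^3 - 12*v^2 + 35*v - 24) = v^2 - 4*v + 3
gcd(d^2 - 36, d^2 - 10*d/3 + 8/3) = 1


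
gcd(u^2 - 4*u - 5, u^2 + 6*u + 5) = u + 1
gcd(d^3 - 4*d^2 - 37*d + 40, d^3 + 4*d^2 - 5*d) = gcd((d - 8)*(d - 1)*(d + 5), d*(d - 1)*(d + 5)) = d^2 + 4*d - 5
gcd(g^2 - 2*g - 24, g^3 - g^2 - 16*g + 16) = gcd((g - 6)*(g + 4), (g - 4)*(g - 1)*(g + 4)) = g + 4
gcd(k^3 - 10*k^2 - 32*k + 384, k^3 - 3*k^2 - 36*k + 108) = k + 6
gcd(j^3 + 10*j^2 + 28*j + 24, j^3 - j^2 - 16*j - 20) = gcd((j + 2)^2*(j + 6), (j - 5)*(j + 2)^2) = j^2 + 4*j + 4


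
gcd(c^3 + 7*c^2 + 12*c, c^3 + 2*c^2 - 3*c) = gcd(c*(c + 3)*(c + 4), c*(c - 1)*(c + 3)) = c^2 + 3*c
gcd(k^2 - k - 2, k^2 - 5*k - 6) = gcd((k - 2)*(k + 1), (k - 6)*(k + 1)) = k + 1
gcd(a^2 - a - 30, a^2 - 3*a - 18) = a - 6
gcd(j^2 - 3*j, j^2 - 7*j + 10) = 1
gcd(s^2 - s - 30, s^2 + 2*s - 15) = s + 5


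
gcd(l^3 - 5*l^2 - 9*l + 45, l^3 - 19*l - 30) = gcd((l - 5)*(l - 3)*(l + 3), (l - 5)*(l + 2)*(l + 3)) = l^2 - 2*l - 15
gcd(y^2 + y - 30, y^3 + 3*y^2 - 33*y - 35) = y - 5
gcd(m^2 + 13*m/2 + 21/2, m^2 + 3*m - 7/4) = m + 7/2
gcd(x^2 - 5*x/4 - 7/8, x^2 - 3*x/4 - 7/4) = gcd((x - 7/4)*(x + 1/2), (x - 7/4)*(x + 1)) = x - 7/4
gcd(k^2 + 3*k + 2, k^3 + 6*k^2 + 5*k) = k + 1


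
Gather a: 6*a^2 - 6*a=6*a^2 - 6*a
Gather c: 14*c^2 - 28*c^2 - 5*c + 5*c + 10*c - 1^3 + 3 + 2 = -14*c^2 + 10*c + 4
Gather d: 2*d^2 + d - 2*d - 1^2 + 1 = 2*d^2 - d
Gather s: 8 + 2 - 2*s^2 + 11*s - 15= -2*s^2 + 11*s - 5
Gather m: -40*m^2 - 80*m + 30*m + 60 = -40*m^2 - 50*m + 60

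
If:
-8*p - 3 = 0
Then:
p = -3/8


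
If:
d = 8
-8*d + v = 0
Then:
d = 8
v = 64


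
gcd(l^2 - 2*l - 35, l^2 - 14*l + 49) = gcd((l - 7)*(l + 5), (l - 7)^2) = l - 7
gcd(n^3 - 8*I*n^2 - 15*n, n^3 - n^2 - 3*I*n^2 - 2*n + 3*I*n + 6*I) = n - 3*I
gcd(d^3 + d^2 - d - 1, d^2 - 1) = d^2 - 1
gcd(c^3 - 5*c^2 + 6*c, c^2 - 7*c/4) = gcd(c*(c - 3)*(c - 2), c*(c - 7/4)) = c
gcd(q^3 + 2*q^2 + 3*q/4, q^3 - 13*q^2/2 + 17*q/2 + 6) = q + 1/2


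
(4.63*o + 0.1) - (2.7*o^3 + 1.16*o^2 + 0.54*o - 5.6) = -2.7*o^3 - 1.16*o^2 + 4.09*o + 5.7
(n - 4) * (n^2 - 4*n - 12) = n^3 - 8*n^2 + 4*n + 48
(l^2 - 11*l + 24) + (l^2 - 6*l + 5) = 2*l^2 - 17*l + 29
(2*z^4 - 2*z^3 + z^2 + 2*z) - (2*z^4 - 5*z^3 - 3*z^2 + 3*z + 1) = 3*z^3 + 4*z^2 - z - 1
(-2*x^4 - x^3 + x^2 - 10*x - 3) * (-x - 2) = 2*x^5 + 5*x^4 + x^3 + 8*x^2 + 23*x + 6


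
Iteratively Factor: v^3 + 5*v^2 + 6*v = (v + 2)*(v^2 + 3*v) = v*(v + 2)*(v + 3)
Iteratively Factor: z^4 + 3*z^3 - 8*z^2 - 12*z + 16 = (z + 4)*(z^3 - z^2 - 4*z + 4) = (z - 1)*(z + 4)*(z^2 - 4) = (z - 1)*(z + 2)*(z + 4)*(z - 2)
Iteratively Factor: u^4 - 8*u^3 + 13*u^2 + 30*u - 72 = (u + 2)*(u^3 - 10*u^2 + 33*u - 36) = (u - 3)*(u + 2)*(u^2 - 7*u + 12) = (u - 4)*(u - 3)*(u + 2)*(u - 3)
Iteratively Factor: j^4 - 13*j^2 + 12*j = (j - 1)*(j^3 + j^2 - 12*j) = (j - 1)*(j + 4)*(j^2 - 3*j) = (j - 3)*(j - 1)*(j + 4)*(j)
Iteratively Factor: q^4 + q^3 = (q + 1)*(q^3) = q*(q + 1)*(q^2) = q^2*(q + 1)*(q)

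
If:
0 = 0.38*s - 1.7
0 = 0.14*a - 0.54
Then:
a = 3.86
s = 4.47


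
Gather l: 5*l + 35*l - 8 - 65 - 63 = 40*l - 136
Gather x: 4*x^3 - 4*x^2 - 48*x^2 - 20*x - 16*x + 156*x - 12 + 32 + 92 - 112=4*x^3 - 52*x^2 + 120*x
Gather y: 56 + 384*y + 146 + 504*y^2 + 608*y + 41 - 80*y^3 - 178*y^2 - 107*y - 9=-80*y^3 + 326*y^2 + 885*y + 234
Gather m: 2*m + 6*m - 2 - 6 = 8*m - 8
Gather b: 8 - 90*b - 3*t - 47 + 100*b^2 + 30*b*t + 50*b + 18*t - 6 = 100*b^2 + b*(30*t - 40) + 15*t - 45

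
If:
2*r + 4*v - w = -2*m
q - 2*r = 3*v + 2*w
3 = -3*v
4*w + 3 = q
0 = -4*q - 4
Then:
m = -1/2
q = -1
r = 2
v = -1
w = -1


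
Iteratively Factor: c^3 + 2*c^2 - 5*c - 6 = (c - 2)*(c^2 + 4*c + 3) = (c - 2)*(c + 1)*(c + 3)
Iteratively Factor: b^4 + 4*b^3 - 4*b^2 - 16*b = (b)*(b^3 + 4*b^2 - 4*b - 16) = b*(b + 4)*(b^2 - 4) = b*(b + 2)*(b + 4)*(b - 2)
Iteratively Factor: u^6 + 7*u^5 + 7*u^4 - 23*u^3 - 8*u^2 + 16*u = (u)*(u^5 + 7*u^4 + 7*u^3 - 23*u^2 - 8*u + 16) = u*(u + 4)*(u^4 + 3*u^3 - 5*u^2 - 3*u + 4) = u*(u - 1)*(u + 4)*(u^3 + 4*u^2 - u - 4) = u*(u - 1)*(u + 4)^2*(u^2 - 1) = u*(u - 1)*(u + 1)*(u + 4)^2*(u - 1)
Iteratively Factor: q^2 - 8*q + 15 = (q - 3)*(q - 5)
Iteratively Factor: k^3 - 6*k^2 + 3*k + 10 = (k - 5)*(k^2 - k - 2) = (k - 5)*(k - 2)*(k + 1)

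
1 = 1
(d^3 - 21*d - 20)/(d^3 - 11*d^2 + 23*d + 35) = (d + 4)/(d - 7)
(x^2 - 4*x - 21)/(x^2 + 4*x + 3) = (x - 7)/(x + 1)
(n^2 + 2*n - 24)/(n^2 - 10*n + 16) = (n^2 + 2*n - 24)/(n^2 - 10*n + 16)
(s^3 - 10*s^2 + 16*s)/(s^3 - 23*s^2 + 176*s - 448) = s*(s - 2)/(s^2 - 15*s + 56)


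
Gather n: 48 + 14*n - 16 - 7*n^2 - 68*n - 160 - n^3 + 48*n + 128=-n^3 - 7*n^2 - 6*n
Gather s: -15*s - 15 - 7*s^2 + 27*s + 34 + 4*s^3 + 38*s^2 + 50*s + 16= 4*s^3 + 31*s^2 + 62*s + 35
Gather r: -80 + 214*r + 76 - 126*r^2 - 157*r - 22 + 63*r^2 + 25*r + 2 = -63*r^2 + 82*r - 24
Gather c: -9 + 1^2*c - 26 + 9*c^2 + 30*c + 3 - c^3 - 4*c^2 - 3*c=-c^3 + 5*c^2 + 28*c - 32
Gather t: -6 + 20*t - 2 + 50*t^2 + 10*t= 50*t^2 + 30*t - 8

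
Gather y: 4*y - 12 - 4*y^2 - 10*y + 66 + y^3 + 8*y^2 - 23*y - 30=y^3 + 4*y^2 - 29*y + 24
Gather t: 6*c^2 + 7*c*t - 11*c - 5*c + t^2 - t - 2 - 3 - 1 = 6*c^2 - 16*c + t^2 + t*(7*c - 1) - 6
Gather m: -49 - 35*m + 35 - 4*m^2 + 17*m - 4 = -4*m^2 - 18*m - 18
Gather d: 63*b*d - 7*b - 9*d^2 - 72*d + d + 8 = -7*b - 9*d^2 + d*(63*b - 71) + 8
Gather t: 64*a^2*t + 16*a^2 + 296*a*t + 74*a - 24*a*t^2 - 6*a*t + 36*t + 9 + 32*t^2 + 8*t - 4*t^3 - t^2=16*a^2 + 74*a - 4*t^3 + t^2*(31 - 24*a) + t*(64*a^2 + 290*a + 44) + 9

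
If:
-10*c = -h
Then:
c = h/10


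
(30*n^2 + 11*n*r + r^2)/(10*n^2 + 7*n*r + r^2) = (6*n + r)/(2*n + r)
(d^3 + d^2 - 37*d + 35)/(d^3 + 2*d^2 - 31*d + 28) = (d - 5)/(d - 4)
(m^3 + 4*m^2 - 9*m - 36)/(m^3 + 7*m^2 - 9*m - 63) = (m + 4)/(m + 7)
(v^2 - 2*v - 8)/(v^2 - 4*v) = (v + 2)/v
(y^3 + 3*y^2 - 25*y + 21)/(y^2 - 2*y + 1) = (y^2 + 4*y - 21)/(y - 1)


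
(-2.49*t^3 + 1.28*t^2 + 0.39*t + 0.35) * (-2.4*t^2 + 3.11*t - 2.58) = 5.976*t^5 - 10.8159*t^4 + 9.469*t^3 - 2.9295*t^2 + 0.0822999999999998*t - 0.903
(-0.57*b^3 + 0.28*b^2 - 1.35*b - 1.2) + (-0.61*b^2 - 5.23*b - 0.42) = -0.57*b^3 - 0.33*b^2 - 6.58*b - 1.62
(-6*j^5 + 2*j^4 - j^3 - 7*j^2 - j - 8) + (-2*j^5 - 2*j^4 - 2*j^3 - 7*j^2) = -8*j^5 - 3*j^3 - 14*j^2 - j - 8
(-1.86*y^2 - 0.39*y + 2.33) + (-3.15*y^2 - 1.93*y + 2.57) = -5.01*y^2 - 2.32*y + 4.9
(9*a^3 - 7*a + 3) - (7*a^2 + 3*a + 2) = 9*a^3 - 7*a^2 - 10*a + 1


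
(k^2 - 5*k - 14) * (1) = k^2 - 5*k - 14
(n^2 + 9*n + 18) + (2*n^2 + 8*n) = 3*n^2 + 17*n + 18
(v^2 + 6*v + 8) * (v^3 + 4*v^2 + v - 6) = v^5 + 10*v^4 + 33*v^3 + 32*v^2 - 28*v - 48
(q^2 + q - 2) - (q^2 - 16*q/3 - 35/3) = 19*q/3 + 29/3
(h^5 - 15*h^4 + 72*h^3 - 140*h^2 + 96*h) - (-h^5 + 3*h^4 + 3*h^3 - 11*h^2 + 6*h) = 2*h^5 - 18*h^4 + 69*h^3 - 129*h^2 + 90*h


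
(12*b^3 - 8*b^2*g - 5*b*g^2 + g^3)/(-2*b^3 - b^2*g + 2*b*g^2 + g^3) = (-6*b + g)/(b + g)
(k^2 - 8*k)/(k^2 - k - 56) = k/(k + 7)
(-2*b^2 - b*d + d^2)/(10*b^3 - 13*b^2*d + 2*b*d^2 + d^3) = (-b - d)/(5*b^2 - 4*b*d - d^2)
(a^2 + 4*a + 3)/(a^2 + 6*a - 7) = (a^2 + 4*a + 3)/(a^2 + 6*a - 7)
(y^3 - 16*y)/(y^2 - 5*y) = (y^2 - 16)/(y - 5)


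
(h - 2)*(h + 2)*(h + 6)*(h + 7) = h^4 + 13*h^3 + 38*h^2 - 52*h - 168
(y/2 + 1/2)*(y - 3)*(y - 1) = y^3/2 - 3*y^2/2 - y/2 + 3/2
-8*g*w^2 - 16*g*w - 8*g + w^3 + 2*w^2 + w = (-8*g + w)*(w + 1)^2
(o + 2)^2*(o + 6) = o^3 + 10*o^2 + 28*o + 24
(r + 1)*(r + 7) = r^2 + 8*r + 7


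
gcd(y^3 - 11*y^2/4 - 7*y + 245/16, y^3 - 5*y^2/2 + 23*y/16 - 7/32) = y - 7/4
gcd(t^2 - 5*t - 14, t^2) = 1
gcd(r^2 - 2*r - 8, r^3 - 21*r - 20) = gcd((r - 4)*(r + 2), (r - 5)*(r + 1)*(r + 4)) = 1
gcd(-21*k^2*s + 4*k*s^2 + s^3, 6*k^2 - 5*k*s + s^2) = -3*k + s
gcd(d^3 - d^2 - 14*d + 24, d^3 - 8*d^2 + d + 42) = d - 3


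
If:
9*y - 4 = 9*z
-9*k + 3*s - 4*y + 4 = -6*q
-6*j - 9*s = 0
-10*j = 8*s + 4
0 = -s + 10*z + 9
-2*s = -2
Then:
No Solution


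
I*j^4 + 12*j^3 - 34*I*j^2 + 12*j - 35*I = (j - 7*I)*(j - 5*I)*(j + I)*(I*j + 1)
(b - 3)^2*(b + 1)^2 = b^4 - 4*b^3 - 2*b^2 + 12*b + 9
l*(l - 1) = l^2 - l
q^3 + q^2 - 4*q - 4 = (q - 2)*(q + 1)*(q + 2)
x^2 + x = x*(x + 1)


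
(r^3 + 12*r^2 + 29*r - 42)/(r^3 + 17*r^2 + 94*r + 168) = (r - 1)/(r + 4)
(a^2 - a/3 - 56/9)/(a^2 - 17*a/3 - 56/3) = (a - 8/3)/(a - 8)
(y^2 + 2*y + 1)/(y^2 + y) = (y + 1)/y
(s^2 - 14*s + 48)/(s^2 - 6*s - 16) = (s - 6)/(s + 2)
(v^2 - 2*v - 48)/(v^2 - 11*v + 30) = (v^2 - 2*v - 48)/(v^2 - 11*v + 30)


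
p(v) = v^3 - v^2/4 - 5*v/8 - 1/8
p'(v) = 3*v^2 - v/2 - 5/8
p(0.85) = -0.22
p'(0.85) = 1.12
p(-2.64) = -18.62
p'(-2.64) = 21.60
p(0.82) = -0.25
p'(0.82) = 0.98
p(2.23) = 8.33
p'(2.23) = 13.18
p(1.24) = 0.62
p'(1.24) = 3.37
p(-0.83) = -0.35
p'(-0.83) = 1.86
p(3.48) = 36.82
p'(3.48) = 33.97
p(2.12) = 6.95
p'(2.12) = 11.80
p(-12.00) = -1756.62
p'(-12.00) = 437.38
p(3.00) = 22.75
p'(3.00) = 24.88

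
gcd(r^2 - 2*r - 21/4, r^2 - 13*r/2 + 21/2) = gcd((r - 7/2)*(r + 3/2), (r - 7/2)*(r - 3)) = r - 7/2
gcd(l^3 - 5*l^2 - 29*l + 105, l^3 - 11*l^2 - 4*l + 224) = l - 7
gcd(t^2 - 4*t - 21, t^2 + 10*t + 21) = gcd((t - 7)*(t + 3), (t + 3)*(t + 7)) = t + 3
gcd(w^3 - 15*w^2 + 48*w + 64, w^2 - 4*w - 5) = w + 1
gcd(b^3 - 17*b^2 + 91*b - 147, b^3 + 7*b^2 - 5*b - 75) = b - 3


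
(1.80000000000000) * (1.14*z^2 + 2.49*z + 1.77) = 2.052*z^2 + 4.482*z + 3.186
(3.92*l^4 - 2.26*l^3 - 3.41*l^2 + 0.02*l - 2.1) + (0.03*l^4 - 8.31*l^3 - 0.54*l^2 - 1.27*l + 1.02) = 3.95*l^4 - 10.57*l^3 - 3.95*l^2 - 1.25*l - 1.08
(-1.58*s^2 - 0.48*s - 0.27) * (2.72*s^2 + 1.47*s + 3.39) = -4.2976*s^4 - 3.6282*s^3 - 6.7962*s^2 - 2.0241*s - 0.9153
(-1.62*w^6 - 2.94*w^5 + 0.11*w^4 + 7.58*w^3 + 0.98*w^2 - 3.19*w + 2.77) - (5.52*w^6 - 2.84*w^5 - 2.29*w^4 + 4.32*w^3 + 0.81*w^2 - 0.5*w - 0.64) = -7.14*w^6 - 0.1*w^5 + 2.4*w^4 + 3.26*w^3 + 0.17*w^2 - 2.69*w + 3.41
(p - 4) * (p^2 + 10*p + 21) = p^3 + 6*p^2 - 19*p - 84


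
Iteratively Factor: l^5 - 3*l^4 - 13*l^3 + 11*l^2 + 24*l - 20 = (l - 5)*(l^4 + 2*l^3 - 3*l^2 - 4*l + 4) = (l - 5)*(l - 1)*(l^3 + 3*l^2 - 4) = (l - 5)*(l - 1)^2*(l^2 + 4*l + 4) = (l - 5)*(l - 1)^2*(l + 2)*(l + 2)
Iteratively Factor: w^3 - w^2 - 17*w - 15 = (w - 5)*(w^2 + 4*w + 3) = (w - 5)*(w + 3)*(w + 1)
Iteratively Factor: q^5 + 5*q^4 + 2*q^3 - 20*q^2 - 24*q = (q + 3)*(q^4 + 2*q^3 - 4*q^2 - 8*q) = (q + 2)*(q + 3)*(q^3 - 4*q) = (q + 2)^2*(q + 3)*(q^2 - 2*q) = (q - 2)*(q + 2)^2*(q + 3)*(q)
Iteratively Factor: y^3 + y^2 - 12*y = (y + 4)*(y^2 - 3*y) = (y - 3)*(y + 4)*(y)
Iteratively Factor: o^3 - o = (o + 1)*(o^2 - o) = (o - 1)*(o + 1)*(o)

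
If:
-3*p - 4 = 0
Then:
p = -4/3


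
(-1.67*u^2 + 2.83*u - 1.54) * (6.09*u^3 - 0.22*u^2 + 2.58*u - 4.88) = -10.1703*u^5 + 17.6021*u^4 - 14.3098*u^3 + 15.7898*u^2 - 17.7836*u + 7.5152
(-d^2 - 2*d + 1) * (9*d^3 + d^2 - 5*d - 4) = -9*d^5 - 19*d^4 + 12*d^3 + 15*d^2 + 3*d - 4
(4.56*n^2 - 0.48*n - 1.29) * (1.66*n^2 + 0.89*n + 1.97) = 7.5696*n^4 + 3.2616*n^3 + 6.4146*n^2 - 2.0937*n - 2.5413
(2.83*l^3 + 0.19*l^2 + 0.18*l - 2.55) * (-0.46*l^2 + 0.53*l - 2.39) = -1.3018*l^5 + 1.4125*l^4 - 6.7458*l^3 + 0.8143*l^2 - 1.7817*l + 6.0945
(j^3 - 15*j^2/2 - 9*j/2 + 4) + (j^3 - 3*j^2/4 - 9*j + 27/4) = 2*j^3 - 33*j^2/4 - 27*j/2 + 43/4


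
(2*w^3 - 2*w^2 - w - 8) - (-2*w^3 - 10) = 4*w^3 - 2*w^2 - w + 2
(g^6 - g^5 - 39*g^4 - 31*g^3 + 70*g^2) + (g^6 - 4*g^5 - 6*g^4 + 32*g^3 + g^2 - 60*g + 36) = 2*g^6 - 5*g^5 - 45*g^4 + g^3 + 71*g^2 - 60*g + 36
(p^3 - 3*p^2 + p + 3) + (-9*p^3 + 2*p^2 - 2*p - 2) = -8*p^3 - p^2 - p + 1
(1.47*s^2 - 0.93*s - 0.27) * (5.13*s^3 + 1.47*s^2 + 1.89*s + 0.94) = 7.5411*s^5 - 2.61*s^4 + 0.0260999999999998*s^3 - 0.7728*s^2 - 1.3845*s - 0.2538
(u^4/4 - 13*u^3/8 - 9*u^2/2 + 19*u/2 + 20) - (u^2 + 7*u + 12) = u^4/4 - 13*u^3/8 - 11*u^2/2 + 5*u/2 + 8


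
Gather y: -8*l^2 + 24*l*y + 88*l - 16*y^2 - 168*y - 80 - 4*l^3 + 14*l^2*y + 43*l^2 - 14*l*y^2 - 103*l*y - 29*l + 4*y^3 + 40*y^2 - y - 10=-4*l^3 + 35*l^2 + 59*l + 4*y^3 + y^2*(24 - 14*l) + y*(14*l^2 - 79*l - 169) - 90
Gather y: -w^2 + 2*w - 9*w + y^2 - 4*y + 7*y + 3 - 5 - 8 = -w^2 - 7*w + y^2 + 3*y - 10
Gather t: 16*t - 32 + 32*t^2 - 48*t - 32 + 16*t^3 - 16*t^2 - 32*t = 16*t^3 + 16*t^2 - 64*t - 64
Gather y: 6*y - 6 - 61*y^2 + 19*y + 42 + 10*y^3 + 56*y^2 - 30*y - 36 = 10*y^3 - 5*y^2 - 5*y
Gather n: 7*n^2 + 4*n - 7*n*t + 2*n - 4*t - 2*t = 7*n^2 + n*(6 - 7*t) - 6*t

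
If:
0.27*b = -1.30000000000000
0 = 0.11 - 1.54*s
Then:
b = -4.81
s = 0.07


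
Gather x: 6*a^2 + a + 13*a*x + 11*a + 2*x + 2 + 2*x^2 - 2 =6*a^2 + 12*a + 2*x^2 + x*(13*a + 2)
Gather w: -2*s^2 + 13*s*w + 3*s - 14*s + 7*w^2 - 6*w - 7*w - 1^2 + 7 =-2*s^2 - 11*s + 7*w^2 + w*(13*s - 13) + 6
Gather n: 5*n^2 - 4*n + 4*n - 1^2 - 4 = 5*n^2 - 5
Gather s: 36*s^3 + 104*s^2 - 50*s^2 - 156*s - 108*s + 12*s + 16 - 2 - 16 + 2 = 36*s^3 + 54*s^2 - 252*s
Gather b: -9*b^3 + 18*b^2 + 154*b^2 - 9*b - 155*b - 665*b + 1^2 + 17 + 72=-9*b^3 + 172*b^2 - 829*b + 90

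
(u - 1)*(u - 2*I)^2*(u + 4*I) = u^4 - u^3 + 12*u^2 - 12*u - 16*I*u + 16*I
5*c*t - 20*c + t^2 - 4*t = (5*c + t)*(t - 4)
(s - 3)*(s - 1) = s^2 - 4*s + 3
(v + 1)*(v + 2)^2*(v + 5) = v^4 + 10*v^3 + 33*v^2 + 44*v + 20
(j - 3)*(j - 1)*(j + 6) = j^3 + 2*j^2 - 21*j + 18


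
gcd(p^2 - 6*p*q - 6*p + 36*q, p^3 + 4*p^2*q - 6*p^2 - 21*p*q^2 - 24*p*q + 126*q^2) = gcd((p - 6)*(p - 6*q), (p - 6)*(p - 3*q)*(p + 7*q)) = p - 6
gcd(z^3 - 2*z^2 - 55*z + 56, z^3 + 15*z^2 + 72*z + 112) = z + 7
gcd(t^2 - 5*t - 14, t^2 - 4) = t + 2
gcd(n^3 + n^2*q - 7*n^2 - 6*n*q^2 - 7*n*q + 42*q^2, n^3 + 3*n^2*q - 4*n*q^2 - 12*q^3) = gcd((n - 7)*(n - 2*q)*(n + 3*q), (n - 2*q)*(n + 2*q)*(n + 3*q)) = -n^2 - n*q + 6*q^2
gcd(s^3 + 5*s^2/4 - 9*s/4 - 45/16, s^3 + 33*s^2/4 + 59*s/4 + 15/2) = s + 5/4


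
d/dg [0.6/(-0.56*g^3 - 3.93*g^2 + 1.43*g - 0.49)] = (1.008*g^2 + 4.716*g - 0.858)/(0.56*g^3 + 3.93*g^2 - 1.43*g + 0.49)^2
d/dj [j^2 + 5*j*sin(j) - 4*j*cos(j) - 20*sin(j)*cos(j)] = 4*j*sin(j) + 5*j*cos(j) + 2*j + 5*sin(j) - 4*cos(j) - 20*cos(2*j)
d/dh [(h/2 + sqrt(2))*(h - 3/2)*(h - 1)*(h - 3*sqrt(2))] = 2*h^3 - 15*h^2/4 - 3*sqrt(2)*h^2/2 - 21*h/2 + 5*sqrt(2)*h/2 - 3*sqrt(2)/4 + 15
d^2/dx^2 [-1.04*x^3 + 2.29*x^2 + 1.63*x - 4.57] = 4.58 - 6.24*x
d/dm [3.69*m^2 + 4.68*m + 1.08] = 7.38*m + 4.68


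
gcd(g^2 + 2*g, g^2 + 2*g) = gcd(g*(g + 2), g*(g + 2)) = g^2 + 2*g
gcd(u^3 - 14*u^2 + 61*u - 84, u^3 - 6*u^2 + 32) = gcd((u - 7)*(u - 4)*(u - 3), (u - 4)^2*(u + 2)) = u - 4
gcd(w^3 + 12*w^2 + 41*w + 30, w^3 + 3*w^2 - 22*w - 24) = w^2 + 7*w + 6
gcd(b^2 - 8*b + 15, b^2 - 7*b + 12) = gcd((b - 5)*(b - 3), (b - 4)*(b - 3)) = b - 3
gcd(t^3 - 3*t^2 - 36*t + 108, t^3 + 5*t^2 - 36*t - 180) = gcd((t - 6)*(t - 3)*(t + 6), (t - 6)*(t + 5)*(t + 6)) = t^2 - 36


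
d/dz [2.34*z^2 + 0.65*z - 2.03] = 4.68*z + 0.65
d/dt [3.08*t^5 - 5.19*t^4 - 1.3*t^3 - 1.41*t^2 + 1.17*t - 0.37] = 15.4*t^4 - 20.76*t^3 - 3.9*t^2 - 2.82*t + 1.17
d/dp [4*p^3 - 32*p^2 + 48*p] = 12*p^2 - 64*p + 48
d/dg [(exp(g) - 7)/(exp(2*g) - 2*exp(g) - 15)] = (2*(1 - exp(g))*(exp(g) - 7) + exp(2*g) - 2*exp(g) - 15)*exp(g)/(-exp(2*g) + 2*exp(g) + 15)^2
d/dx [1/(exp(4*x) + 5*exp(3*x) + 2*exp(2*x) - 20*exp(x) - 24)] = (-4*exp(3*x) - 15*exp(2*x) - 4*exp(x) + 20)*exp(x)/(exp(4*x) + 5*exp(3*x) + 2*exp(2*x) - 20*exp(x) - 24)^2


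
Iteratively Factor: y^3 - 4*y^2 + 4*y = (y - 2)*(y^2 - 2*y) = (y - 2)^2*(y)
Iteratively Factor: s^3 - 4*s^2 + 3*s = (s - 3)*(s^2 - s) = s*(s - 3)*(s - 1)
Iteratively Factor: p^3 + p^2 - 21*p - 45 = (p + 3)*(p^2 - 2*p - 15) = (p - 5)*(p + 3)*(p + 3)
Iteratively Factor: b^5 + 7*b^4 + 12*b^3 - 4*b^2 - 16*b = (b - 1)*(b^4 + 8*b^3 + 20*b^2 + 16*b) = b*(b - 1)*(b^3 + 8*b^2 + 20*b + 16) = b*(b - 1)*(b + 2)*(b^2 + 6*b + 8) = b*(b - 1)*(b + 2)^2*(b + 4)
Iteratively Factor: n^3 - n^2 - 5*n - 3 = (n - 3)*(n^2 + 2*n + 1) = (n - 3)*(n + 1)*(n + 1)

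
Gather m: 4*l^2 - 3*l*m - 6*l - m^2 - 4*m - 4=4*l^2 - 6*l - m^2 + m*(-3*l - 4) - 4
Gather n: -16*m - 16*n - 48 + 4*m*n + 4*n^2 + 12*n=-16*m + 4*n^2 + n*(4*m - 4) - 48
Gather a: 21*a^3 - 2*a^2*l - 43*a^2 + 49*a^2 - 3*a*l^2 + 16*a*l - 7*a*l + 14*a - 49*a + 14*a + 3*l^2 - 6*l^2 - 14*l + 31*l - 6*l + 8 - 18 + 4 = 21*a^3 + a^2*(6 - 2*l) + a*(-3*l^2 + 9*l - 21) - 3*l^2 + 11*l - 6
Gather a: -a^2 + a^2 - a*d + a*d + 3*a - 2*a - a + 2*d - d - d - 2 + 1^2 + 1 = 0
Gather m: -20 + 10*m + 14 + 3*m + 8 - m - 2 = 12*m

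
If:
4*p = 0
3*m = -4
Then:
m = -4/3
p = 0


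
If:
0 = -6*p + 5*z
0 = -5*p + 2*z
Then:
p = 0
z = 0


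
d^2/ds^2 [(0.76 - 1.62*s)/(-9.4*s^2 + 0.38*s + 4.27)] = ((15.5192 - 91.368*s)*(-9.4*s^2 + 0.38*s + 4.27) - (1.62*s - 0.76)*(18.8*s - 0.38)*(37.6*s - 0.76))/(-9.4*s^2 + 0.38*s + 4.27)^3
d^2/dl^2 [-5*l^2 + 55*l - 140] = -10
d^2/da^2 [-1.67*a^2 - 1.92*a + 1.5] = -3.34000000000000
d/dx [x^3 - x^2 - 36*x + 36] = 3*x^2 - 2*x - 36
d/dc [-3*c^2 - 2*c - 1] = -6*c - 2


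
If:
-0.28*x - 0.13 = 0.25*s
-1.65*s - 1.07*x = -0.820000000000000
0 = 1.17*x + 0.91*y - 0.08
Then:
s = 1.90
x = -2.16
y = 2.86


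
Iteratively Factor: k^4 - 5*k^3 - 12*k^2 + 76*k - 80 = (k - 2)*(k^3 - 3*k^2 - 18*k + 40) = (k - 5)*(k - 2)*(k^2 + 2*k - 8) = (k - 5)*(k - 2)*(k + 4)*(k - 2)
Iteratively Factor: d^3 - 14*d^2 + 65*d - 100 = (d - 5)*(d^2 - 9*d + 20) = (d - 5)^2*(d - 4)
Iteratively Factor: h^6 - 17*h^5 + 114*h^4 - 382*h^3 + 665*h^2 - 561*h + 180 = (h - 4)*(h^5 - 13*h^4 + 62*h^3 - 134*h^2 + 129*h - 45) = (h - 4)*(h - 3)*(h^4 - 10*h^3 + 32*h^2 - 38*h + 15) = (h - 4)*(h - 3)*(h - 1)*(h^3 - 9*h^2 + 23*h - 15) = (h - 4)*(h - 3)^2*(h - 1)*(h^2 - 6*h + 5) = (h - 5)*(h - 4)*(h - 3)^2*(h - 1)*(h - 1)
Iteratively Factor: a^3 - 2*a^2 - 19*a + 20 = (a + 4)*(a^2 - 6*a + 5) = (a - 1)*(a + 4)*(a - 5)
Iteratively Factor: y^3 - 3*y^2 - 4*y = (y - 4)*(y^2 + y) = y*(y - 4)*(y + 1)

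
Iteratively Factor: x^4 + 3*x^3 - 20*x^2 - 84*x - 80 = (x + 2)*(x^3 + x^2 - 22*x - 40) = (x + 2)*(x + 4)*(x^2 - 3*x - 10) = (x - 5)*(x + 2)*(x + 4)*(x + 2)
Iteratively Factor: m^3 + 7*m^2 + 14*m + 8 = (m + 2)*(m^2 + 5*m + 4) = (m + 1)*(m + 2)*(m + 4)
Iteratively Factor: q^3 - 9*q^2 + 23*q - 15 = (q - 1)*(q^2 - 8*q + 15) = (q - 5)*(q - 1)*(q - 3)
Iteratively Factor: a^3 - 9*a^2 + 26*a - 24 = (a - 2)*(a^2 - 7*a + 12) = (a - 4)*(a - 2)*(a - 3)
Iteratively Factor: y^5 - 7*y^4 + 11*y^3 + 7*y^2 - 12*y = (y - 3)*(y^4 - 4*y^3 - y^2 + 4*y) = (y - 4)*(y - 3)*(y^3 - y) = (y - 4)*(y - 3)*(y - 1)*(y^2 + y) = (y - 4)*(y - 3)*(y - 1)*(y + 1)*(y)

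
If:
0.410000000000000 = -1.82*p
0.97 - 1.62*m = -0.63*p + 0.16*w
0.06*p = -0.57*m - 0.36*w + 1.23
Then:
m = 0.20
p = -0.23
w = 3.14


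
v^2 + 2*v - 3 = (v - 1)*(v + 3)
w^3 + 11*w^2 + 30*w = w*(w + 5)*(w + 6)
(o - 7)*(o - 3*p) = o^2 - 3*o*p - 7*o + 21*p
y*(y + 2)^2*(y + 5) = y^4 + 9*y^3 + 24*y^2 + 20*y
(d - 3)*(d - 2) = d^2 - 5*d + 6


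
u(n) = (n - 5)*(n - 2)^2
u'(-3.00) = 105.00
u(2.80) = -1.41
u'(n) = (n - 5)*(2*n - 4) + (n - 2)^2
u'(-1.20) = 49.92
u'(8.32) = 81.91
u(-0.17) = -24.35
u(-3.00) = -200.00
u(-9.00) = -1694.00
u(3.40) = -3.14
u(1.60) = -0.54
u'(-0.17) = 27.15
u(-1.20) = -63.49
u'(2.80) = -2.88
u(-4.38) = -381.81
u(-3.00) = -200.00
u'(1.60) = 2.88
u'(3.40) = -2.52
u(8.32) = 132.61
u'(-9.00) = 429.00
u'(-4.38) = 160.39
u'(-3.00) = 105.00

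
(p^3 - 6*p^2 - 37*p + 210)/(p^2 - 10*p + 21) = (p^2 + p - 30)/(p - 3)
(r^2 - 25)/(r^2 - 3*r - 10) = (r + 5)/(r + 2)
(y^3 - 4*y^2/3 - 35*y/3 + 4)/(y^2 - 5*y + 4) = (y^2 + 8*y/3 - 1)/(y - 1)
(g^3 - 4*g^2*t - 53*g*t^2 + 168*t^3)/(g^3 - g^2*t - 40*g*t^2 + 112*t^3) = (g^2 - 11*g*t + 24*t^2)/(g^2 - 8*g*t + 16*t^2)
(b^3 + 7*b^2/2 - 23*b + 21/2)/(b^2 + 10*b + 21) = (2*b^2 - 7*b + 3)/(2*(b + 3))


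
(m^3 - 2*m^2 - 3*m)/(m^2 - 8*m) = (m^2 - 2*m - 3)/(m - 8)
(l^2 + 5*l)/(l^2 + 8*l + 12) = l*(l + 5)/(l^2 + 8*l + 12)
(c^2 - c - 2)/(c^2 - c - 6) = (-c^2 + c + 2)/(-c^2 + c + 6)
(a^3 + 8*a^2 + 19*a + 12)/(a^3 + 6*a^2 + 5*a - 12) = (a + 1)/(a - 1)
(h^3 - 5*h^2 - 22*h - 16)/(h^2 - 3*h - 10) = (h^2 - 7*h - 8)/(h - 5)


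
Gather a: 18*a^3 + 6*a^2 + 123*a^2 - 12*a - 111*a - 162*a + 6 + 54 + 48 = 18*a^3 + 129*a^2 - 285*a + 108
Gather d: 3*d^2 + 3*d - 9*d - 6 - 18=3*d^2 - 6*d - 24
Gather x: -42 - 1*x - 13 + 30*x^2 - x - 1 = 30*x^2 - 2*x - 56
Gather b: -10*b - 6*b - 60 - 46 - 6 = -16*b - 112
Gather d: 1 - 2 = -1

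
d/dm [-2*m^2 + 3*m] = 3 - 4*m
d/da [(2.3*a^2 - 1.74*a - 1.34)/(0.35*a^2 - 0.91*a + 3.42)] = (-1.484*a^2 + 16.67*a - 7.1702)/(0.1225*a^4 - 0.637*a^3 + 3.2221*a^2 - 6.2244*a + 11.6964)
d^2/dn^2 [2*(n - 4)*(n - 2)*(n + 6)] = 12*n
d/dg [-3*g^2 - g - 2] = -6*g - 1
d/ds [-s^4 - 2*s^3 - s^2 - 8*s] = -4*s^3 - 6*s^2 - 2*s - 8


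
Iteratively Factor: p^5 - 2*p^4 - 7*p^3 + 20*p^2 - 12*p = (p - 1)*(p^4 - p^3 - 8*p^2 + 12*p) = p*(p - 1)*(p^3 - p^2 - 8*p + 12) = p*(p - 2)*(p - 1)*(p^2 + p - 6) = p*(p - 2)*(p - 1)*(p + 3)*(p - 2)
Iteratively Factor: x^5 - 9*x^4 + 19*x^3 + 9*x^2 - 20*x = (x - 4)*(x^4 - 5*x^3 - x^2 + 5*x) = (x - 4)*(x - 1)*(x^3 - 4*x^2 - 5*x) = (x - 4)*(x - 1)*(x + 1)*(x^2 - 5*x) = x*(x - 4)*(x - 1)*(x + 1)*(x - 5)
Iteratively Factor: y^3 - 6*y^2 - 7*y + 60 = (y - 5)*(y^2 - y - 12) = (y - 5)*(y - 4)*(y + 3)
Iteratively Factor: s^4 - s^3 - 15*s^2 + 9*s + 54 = (s - 3)*(s^3 + 2*s^2 - 9*s - 18) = (s - 3)*(s + 3)*(s^2 - s - 6) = (s - 3)*(s + 2)*(s + 3)*(s - 3)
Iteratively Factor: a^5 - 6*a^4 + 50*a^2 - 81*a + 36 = (a - 1)*(a^4 - 5*a^3 - 5*a^2 + 45*a - 36) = (a - 1)*(a + 3)*(a^3 - 8*a^2 + 19*a - 12) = (a - 3)*(a - 1)*(a + 3)*(a^2 - 5*a + 4) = (a - 4)*(a - 3)*(a - 1)*(a + 3)*(a - 1)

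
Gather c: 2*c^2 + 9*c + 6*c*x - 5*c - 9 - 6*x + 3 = 2*c^2 + c*(6*x + 4) - 6*x - 6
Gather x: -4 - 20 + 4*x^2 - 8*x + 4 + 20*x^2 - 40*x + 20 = 24*x^2 - 48*x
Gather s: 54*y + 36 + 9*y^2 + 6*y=9*y^2 + 60*y + 36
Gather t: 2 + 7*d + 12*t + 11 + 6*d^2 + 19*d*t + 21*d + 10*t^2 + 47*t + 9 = 6*d^2 + 28*d + 10*t^2 + t*(19*d + 59) + 22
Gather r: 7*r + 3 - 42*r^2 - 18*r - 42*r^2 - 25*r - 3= -84*r^2 - 36*r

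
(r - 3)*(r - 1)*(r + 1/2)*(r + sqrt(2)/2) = r^4 - 7*r^3/2 + sqrt(2)*r^3/2 - 7*sqrt(2)*r^2/4 + r^2 + sqrt(2)*r/2 + 3*r/2 + 3*sqrt(2)/4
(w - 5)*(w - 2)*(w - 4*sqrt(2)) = w^3 - 7*w^2 - 4*sqrt(2)*w^2 + 10*w + 28*sqrt(2)*w - 40*sqrt(2)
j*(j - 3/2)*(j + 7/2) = j^3 + 2*j^2 - 21*j/4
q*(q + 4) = q^2 + 4*q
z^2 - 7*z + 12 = (z - 4)*(z - 3)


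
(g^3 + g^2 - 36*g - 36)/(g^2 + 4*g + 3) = (g^2 - 36)/(g + 3)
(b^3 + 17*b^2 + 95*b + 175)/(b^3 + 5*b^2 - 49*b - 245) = (b + 5)/(b - 7)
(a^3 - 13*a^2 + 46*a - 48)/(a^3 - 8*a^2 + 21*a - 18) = (a - 8)/(a - 3)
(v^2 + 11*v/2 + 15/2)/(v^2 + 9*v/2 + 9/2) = (2*v + 5)/(2*v + 3)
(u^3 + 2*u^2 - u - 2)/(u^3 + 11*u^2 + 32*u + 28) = (u^2 - 1)/(u^2 + 9*u + 14)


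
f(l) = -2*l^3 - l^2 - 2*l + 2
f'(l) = -6*l^2 - 2*l - 2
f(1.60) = -11.95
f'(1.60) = -20.56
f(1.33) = -7.13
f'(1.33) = -15.27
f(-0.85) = 4.21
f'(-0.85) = -4.64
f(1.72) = -14.58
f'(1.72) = -23.19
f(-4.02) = 123.81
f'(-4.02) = -90.92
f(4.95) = -274.98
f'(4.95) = -158.92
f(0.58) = 0.11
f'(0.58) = -5.18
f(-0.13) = 2.25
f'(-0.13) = -1.84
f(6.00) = -478.00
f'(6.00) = -230.00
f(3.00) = -67.00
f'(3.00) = -62.00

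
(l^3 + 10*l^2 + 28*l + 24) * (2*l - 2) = 2*l^4 + 18*l^3 + 36*l^2 - 8*l - 48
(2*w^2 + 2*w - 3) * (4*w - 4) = 8*w^3 - 20*w + 12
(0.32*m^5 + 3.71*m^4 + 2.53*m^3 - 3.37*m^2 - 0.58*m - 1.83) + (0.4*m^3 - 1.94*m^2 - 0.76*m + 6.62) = 0.32*m^5 + 3.71*m^4 + 2.93*m^3 - 5.31*m^2 - 1.34*m + 4.79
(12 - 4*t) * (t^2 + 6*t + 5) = -4*t^3 - 12*t^2 + 52*t + 60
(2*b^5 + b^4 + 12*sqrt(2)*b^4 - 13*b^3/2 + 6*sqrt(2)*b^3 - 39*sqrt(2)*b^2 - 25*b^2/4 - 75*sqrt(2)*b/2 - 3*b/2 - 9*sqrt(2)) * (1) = 2*b^5 + b^4 + 12*sqrt(2)*b^4 - 13*b^3/2 + 6*sqrt(2)*b^3 - 39*sqrt(2)*b^2 - 25*b^2/4 - 75*sqrt(2)*b/2 - 3*b/2 - 9*sqrt(2)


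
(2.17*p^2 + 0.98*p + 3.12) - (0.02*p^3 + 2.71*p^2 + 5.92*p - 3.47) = -0.02*p^3 - 0.54*p^2 - 4.94*p + 6.59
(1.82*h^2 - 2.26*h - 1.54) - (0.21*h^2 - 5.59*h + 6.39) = 1.61*h^2 + 3.33*h - 7.93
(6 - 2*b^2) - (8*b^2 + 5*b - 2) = -10*b^2 - 5*b + 8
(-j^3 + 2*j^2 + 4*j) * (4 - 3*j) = 3*j^4 - 10*j^3 - 4*j^2 + 16*j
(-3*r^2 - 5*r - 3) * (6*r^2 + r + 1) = -18*r^4 - 33*r^3 - 26*r^2 - 8*r - 3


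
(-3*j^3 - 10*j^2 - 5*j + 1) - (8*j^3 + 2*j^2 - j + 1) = -11*j^3 - 12*j^2 - 4*j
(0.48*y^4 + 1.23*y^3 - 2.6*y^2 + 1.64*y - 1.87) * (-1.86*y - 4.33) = -0.8928*y^5 - 4.3662*y^4 - 0.4899*y^3 + 8.2076*y^2 - 3.623*y + 8.0971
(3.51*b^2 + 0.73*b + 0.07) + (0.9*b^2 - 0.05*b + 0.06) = 4.41*b^2 + 0.68*b + 0.13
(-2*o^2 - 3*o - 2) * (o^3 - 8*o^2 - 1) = -2*o^5 + 13*o^4 + 22*o^3 + 18*o^2 + 3*o + 2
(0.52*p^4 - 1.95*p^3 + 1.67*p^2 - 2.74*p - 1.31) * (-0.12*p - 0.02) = -0.0624*p^5 + 0.2236*p^4 - 0.1614*p^3 + 0.2954*p^2 + 0.212*p + 0.0262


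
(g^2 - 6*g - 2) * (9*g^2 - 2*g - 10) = 9*g^4 - 56*g^3 - 16*g^2 + 64*g + 20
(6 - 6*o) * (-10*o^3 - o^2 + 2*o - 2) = 60*o^4 - 54*o^3 - 18*o^2 + 24*o - 12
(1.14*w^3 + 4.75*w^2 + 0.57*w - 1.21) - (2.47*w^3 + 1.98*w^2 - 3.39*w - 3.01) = -1.33*w^3 + 2.77*w^2 + 3.96*w + 1.8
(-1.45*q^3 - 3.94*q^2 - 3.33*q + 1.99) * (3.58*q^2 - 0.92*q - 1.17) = -5.191*q^5 - 12.7712*q^4 - 6.6001*q^3 + 14.7976*q^2 + 2.0653*q - 2.3283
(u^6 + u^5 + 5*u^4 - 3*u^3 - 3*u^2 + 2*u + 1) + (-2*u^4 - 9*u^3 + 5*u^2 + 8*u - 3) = u^6 + u^5 + 3*u^4 - 12*u^3 + 2*u^2 + 10*u - 2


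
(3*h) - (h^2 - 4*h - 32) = -h^2 + 7*h + 32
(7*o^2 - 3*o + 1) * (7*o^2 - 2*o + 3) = 49*o^4 - 35*o^3 + 34*o^2 - 11*o + 3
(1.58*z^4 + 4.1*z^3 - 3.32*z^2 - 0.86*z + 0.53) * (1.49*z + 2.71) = 2.3542*z^5 + 10.3908*z^4 + 6.1642*z^3 - 10.2786*z^2 - 1.5409*z + 1.4363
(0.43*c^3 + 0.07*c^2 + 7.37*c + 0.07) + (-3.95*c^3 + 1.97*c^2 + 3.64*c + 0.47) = -3.52*c^3 + 2.04*c^2 + 11.01*c + 0.54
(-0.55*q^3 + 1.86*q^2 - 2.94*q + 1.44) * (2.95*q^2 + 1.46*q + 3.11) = -1.6225*q^5 + 4.684*q^4 - 7.6679*q^3 + 5.7402*q^2 - 7.041*q + 4.4784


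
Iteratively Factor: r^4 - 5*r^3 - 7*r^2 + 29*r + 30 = (r + 2)*(r^3 - 7*r^2 + 7*r + 15) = (r + 1)*(r + 2)*(r^2 - 8*r + 15) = (r - 3)*(r + 1)*(r + 2)*(r - 5)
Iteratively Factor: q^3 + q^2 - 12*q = (q - 3)*(q^2 + 4*q) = q*(q - 3)*(q + 4)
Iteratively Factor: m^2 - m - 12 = (m + 3)*(m - 4)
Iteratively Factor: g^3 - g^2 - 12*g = (g - 4)*(g^2 + 3*g) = (g - 4)*(g + 3)*(g)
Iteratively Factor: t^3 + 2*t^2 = (t)*(t^2 + 2*t) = t^2*(t + 2)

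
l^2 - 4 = (l - 2)*(l + 2)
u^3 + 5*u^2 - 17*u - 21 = (u - 3)*(u + 1)*(u + 7)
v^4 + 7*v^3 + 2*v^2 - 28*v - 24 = (v - 2)*(v + 1)*(v + 2)*(v + 6)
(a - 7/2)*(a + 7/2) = a^2 - 49/4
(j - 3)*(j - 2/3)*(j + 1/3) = j^3 - 10*j^2/3 + 7*j/9 + 2/3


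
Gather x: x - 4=x - 4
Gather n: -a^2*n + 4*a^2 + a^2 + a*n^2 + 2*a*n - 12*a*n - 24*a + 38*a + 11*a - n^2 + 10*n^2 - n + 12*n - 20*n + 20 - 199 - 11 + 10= 5*a^2 + 25*a + n^2*(a + 9) + n*(-a^2 - 10*a - 9) - 180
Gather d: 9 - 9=0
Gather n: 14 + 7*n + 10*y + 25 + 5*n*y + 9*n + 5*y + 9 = n*(5*y + 16) + 15*y + 48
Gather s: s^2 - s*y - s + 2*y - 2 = s^2 + s*(-y - 1) + 2*y - 2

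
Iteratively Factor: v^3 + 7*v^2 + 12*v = (v + 4)*(v^2 + 3*v) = (v + 3)*(v + 4)*(v)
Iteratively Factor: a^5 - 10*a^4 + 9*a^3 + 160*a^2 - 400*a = (a - 5)*(a^4 - 5*a^3 - 16*a^2 + 80*a) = (a - 5)*(a + 4)*(a^3 - 9*a^2 + 20*a) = (a - 5)^2*(a + 4)*(a^2 - 4*a) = a*(a - 5)^2*(a + 4)*(a - 4)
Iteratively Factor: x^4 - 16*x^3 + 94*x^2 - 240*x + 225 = (x - 5)*(x^3 - 11*x^2 + 39*x - 45) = (x - 5)*(x - 3)*(x^2 - 8*x + 15) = (x - 5)*(x - 3)^2*(x - 5)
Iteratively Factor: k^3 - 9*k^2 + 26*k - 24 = (k - 3)*(k^2 - 6*k + 8) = (k - 4)*(k - 3)*(k - 2)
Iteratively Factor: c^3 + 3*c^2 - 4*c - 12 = (c - 2)*(c^2 + 5*c + 6) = (c - 2)*(c + 2)*(c + 3)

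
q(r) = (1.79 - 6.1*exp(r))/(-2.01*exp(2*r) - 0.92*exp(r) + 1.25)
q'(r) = (1.79 - 6.1*exp(r))*(4.02*exp(2*r) + 0.92*exp(r))/(-2.01*exp(2*r) - 0.92*exp(r) + 1.25)^2 - 6.1*exp(r)/(-2.01*exp(2*r) - 0.92*exp(r) + 1.25) = (-12.261*exp(2*r) + 7.1958*exp(r) - 5.9782)*exp(r)/(4.0401*exp(4*r) + 3.6984*exp(3*r) - 4.1786*exp(2*r) - 2.3*exp(r) + 1.5625)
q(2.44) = 0.25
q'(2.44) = -0.24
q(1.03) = 0.89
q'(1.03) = -0.79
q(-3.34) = 1.30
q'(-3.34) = -0.14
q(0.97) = 0.94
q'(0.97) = -0.83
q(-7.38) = 1.43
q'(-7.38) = -0.00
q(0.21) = 1.95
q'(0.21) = -2.24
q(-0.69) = -4.49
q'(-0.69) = -34.18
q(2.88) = 0.16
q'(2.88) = -0.16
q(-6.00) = 1.42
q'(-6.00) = -0.00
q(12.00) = 0.00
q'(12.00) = 0.00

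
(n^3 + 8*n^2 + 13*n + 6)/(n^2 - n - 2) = (n^2 + 7*n + 6)/(n - 2)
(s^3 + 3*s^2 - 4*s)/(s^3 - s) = (s + 4)/(s + 1)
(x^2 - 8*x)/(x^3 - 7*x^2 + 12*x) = (x - 8)/(x^2 - 7*x + 12)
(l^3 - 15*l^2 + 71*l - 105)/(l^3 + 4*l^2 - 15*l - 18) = (l^2 - 12*l + 35)/(l^2 + 7*l + 6)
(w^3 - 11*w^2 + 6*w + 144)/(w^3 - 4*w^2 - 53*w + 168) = (w^2 - 3*w - 18)/(w^2 + 4*w - 21)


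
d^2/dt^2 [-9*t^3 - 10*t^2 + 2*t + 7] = -54*t - 20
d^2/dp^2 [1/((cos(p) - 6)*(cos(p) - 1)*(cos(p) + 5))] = (18*(1 - cos(p)^2)^2 + 12*sin(p)^6 + 3*cos(p)^6 + 22*cos(p)^5 + 64*cos(p)^3 - 1159*cos(p)^2 - 702*cos(p) + 1772)/((cos(p) - 6)^3*(cos(p) - 1)^3*(cos(p) + 5)^3)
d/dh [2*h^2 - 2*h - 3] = 4*h - 2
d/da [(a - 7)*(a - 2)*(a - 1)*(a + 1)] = 4*a^3 - 27*a^2 + 26*a + 9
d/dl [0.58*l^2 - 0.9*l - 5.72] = 1.16*l - 0.9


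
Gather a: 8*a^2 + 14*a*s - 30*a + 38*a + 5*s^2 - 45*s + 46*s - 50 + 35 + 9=8*a^2 + a*(14*s + 8) + 5*s^2 + s - 6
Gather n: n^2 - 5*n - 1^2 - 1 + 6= n^2 - 5*n + 4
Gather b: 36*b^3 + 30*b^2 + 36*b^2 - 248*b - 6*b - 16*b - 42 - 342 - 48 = 36*b^3 + 66*b^2 - 270*b - 432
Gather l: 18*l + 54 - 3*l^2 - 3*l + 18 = -3*l^2 + 15*l + 72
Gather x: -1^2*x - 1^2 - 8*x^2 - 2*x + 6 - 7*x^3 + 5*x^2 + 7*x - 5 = -7*x^3 - 3*x^2 + 4*x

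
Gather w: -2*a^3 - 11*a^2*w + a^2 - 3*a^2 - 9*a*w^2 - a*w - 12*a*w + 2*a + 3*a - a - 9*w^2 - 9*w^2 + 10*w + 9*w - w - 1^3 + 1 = -2*a^3 - 2*a^2 + 4*a + w^2*(-9*a - 18) + w*(-11*a^2 - 13*a + 18)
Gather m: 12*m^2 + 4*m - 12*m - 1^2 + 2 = 12*m^2 - 8*m + 1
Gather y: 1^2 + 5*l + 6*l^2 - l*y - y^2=6*l^2 - l*y + 5*l - y^2 + 1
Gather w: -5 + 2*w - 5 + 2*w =4*w - 10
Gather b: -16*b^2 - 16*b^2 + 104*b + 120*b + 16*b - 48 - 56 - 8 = -32*b^2 + 240*b - 112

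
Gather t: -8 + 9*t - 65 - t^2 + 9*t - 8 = -t^2 + 18*t - 81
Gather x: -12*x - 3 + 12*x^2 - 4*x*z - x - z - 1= 12*x^2 + x*(-4*z - 13) - z - 4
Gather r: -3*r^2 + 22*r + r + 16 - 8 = -3*r^2 + 23*r + 8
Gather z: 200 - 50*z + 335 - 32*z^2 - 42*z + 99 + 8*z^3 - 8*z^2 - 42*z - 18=8*z^3 - 40*z^2 - 134*z + 616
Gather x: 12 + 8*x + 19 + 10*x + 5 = 18*x + 36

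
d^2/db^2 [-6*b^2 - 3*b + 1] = -12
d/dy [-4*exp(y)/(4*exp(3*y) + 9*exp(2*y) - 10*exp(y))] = (32*exp(y) + 36)*exp(y)/(4*exp(2*y) + 9*exp(y) - 10)^2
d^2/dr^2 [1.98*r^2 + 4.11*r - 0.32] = 3.96000000000000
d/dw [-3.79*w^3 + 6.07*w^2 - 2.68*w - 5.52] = -11.37*w^2 + 12.14*w - 2.68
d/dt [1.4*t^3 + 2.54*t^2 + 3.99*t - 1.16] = 4.2*t^2 + 5.08*t + 3.99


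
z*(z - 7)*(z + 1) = z^3 - 6*z^2 - 7*z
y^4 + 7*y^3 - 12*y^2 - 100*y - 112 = (y - 4)*(y + 2)^2*(y + 7)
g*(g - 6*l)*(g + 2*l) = g^3 - 4*g^2*l - 12*g*l^2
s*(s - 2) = s^2 - 2*s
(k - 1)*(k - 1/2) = k^2 - 3*k/2 + 1/2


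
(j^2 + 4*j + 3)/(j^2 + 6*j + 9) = (j + 1)/(j + 3)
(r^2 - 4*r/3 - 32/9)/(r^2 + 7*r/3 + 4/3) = (r - 8/3)/(r + 1)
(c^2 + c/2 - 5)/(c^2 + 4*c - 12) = (c + 5/2)/(c + 6)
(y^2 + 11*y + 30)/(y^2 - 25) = (y + 6)/(y - 5)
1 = 1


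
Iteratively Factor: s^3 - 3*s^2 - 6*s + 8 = (s - 1)*(s^2 - 2*s - 8) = (s - 4)*(s - 1)*(s + 2)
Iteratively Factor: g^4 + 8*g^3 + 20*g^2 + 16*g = (g + 4)*(g^3 + 4*g^2 + 4*g) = (g + 2)*(g + 4)*(g^2 + 2*g) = g*(g + 2)*(g + 4)*(g + 2)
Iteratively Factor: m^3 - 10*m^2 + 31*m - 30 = (m - 5)*(m^2 - 5*m + 6) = (m - 5)*(m - 3)*(m - 2)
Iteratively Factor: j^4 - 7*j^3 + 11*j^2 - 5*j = (j)*(j^3 - 7*j^2 + 11*j - 5) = j*(j - 5)*(j^2 - 2*j + 1) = j*(j - 5)*(j - 1)*(j - 1)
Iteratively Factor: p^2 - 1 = (p + 1)*(p - 1)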